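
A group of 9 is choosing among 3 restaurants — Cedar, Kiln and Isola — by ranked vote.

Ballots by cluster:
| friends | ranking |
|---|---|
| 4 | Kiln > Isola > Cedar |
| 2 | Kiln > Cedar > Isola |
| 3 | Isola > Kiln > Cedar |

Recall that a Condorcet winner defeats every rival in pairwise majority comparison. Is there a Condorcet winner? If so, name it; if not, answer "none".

Head-to-head results (9 friends):
Cedar vs Kiln: 0 to 9, Kiln.
Cedar vs Isola: 2 to 7, Isola.
Kiln vs Isola: 4+2 = 6 for Kiln, 3 for Isola — Kiln by 6–3.
Kiln beats each of Cedar, Isola — Kiln is the Condorcet winner.

Kiln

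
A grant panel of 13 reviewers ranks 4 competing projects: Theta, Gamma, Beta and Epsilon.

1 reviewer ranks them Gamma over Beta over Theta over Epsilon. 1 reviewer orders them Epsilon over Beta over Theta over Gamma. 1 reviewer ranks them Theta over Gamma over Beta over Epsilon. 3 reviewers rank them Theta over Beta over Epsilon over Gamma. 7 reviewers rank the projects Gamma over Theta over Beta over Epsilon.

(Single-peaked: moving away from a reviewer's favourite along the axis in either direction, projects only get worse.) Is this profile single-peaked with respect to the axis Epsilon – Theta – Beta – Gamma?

no

Axis positions: Epsilon=1, Theta=2, Beta=3, Gamma=4.
Ballot type 1 (peak Gamma at position 4): ranking walks positions 4-3-2-1, expanding outward from the peak — single-peaked.
Ballot type 2: ranking walks positions 1-3-2-4; Beta is ranked above Theta even though Theta lies between Beta and the peak Epsilon on the axis — preferences dip and rise again. Not single-peaked.
Ballot type 3: ranking walks positions 2-4-3-1; Gamma is ranked above Beta even though Beta lies between Gamma and the peak Theta on the axis — preferences dip and rise again. Not single-peaked.
Ballot type 4 (peak Theta at position 2): ranking walks positions 2-3-1-4, expanding outward from the peak — single-peaked.
Ballot type 5: ranking walks positions 4-2-3-1; Theta is ranked above Beta even though Beta lies between Theta and the peak Gamma on the axis — preferences dip and rise again. Not single-peaked.
Ballot type 2 violates single-peakedness, so the profile is not single-peaked on this axis.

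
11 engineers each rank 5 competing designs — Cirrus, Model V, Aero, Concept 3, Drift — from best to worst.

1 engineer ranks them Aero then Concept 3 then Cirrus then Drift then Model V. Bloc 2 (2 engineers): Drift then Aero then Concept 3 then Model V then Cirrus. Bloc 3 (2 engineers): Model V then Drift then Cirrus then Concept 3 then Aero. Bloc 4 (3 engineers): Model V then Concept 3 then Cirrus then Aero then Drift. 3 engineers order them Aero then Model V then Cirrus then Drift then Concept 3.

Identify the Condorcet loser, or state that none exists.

Pairwise majorities:
Cirrus vs Model V: Model V wins 10–1.
Cirrus vs Aero: Aero, 6–5.
Cirrus vs Concept 3: 5 to 6, Concept 3.
Cirrus vs Drift: Cirrus wins 7–4.
Model V vs Aero: Model V preferred on 2+3 = 5 ballots; Aero wins 6–5.
Model V vs Concept 3: 2+3+3 = 8 for Model V, 3 for Concept 3 — Model V by 8–3.
Model V vs Drift: Model V, 8–3.
Aero vs Concept 3: Aero, 6–5.
Aero vs Drift: Aero is ranked higher on 1+3+3 = 7 ballots, Drift on 4. Aero wins 7–4.
Concept 3 vs Drift: 4 to 7, Drift.
Every design wins at least one matchup (Cirrus beats Drift; Model V beats Cirrus; Aero beats Cirrus; Concept 3 beats Cirrus; Drift beats Concept 3), so there is no Condorcet loser.

none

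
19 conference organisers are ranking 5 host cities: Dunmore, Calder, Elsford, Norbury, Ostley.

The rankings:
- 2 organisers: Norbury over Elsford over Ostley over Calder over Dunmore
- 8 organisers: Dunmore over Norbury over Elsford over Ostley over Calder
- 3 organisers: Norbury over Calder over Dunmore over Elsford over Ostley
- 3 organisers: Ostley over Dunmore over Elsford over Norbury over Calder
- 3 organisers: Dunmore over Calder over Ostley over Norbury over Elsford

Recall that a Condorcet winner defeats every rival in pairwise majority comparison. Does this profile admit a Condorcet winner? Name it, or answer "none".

Head-to-head results (19 organisers):
Dunmore vs Calder: Dunmore, 14–5.
Dunmore vs Elsford: Dunmore wins 17–2.
Dunmore vs Norbury: Dunmore wins 14–5.
Dunmore vs Ostley: Dunmore, 14–5.
Calder vs Elsford: Elsford, 13–6.
Calder vs Norbury: Norbury, 16–3.
Calder vs Ostley: Ostley, 13–6.
Elsford–Norbury: Norbury 16–3.
Elsford vs Ostley: Elsford wins 13–6.
Norbury–Ostley: Norbury 13–6.
Dunmore beats each of Calder, Elsford, Norbury, Ostley — Dunmore is the Condorcet winner.

Dunmore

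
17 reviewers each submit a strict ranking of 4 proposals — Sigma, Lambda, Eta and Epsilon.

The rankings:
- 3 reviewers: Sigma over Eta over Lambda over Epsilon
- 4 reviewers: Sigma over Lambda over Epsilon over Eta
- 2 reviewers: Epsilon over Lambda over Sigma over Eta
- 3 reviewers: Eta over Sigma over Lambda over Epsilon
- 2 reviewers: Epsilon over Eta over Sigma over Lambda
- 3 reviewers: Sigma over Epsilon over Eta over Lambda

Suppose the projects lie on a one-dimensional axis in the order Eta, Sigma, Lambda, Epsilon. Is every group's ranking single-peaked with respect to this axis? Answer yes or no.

Axis positions: Eta=1, Sigma=2, Lambda=3, Epsilon=4.
Group 1 (peak Sigma at position 2): ranking walks positions 2-1-3-4, expanding outward from the peak — single-peaked.
Group 2 (peak Sigma at position 2): ranking walks positions 2-3-4-1, expanding outward from the peak — single-peaked.
Group 3 (peak Epsilon at position 4): ranking walks positions 4-3-2-1, expanding outward from the peak — single-peaked.
Group 4 (peak Eta at position 1): ranking walks positions 1-2-3-4, expanding outward from the peak — single-peaked.
Group 5: ranking walks positions 4-1-2-3; Eta is ranked above Lambda even though Lambda lies between Eta and the peak Epsilon on the axis — preferences dip and rise again. Not single-peaked.
Group 6: ranking walks positions 2-4-1-3; Epsilon is ranked above Lambda even though Lambda lies between Epsilon and the peak Sigma on the axis — preferences dip and rise again. Not single-peaked.
Group 5 violates single-peakedness, so the profile is not single-peaked on this axis.

no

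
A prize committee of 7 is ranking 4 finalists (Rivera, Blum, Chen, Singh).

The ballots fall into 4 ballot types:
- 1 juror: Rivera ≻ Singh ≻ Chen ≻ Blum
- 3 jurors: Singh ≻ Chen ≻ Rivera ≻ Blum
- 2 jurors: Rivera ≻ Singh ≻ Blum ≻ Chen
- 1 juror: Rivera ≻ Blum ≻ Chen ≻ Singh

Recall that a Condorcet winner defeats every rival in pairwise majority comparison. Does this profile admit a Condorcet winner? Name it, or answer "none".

Rivera

Head-to-head results (7 jurors):
Rivera–Blum: Rivera 7–0.
Rivera vs Chen: Rivera, 4–3.
Rivera vs Singh: Rivera, 4–3.
Blum vs Chen: Chen wins 4–3.
Blum vs Singh: Singh wins 6–1.
Chen vs Singh: Singh, 6–1.
Rivera defeats every rival head-to-head and is the Condorcet winner.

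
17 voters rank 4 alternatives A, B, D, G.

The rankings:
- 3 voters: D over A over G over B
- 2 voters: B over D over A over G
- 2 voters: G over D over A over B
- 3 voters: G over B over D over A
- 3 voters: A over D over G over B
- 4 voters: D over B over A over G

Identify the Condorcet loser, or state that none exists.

none

Head-to-head results (17 voters):
A–B: B 9–8.
A–D: D 14–3.
A–G: A 12–5.
B vs D: 5 to 12, D.
B vs G: 6 to 11, G.
D vs G: D wins 12–5.
No alternative is winless: A beats G; B beats A; D beats A; G beats B. There is no Condorcet loser.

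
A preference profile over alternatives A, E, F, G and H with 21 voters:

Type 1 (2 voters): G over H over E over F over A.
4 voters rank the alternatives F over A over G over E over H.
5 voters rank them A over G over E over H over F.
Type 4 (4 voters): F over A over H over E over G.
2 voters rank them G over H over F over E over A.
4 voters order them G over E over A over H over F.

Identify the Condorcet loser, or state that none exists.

Pairwise majorities:
A vs E: A, 13–8.
A–F: F 12–9.
A vs G: A, 13–8.
A vs H: A, 17–4.
E vs F: E wins 11–10.
E vs G: 4 to 17, G.
E vs H: E wins 13–8.
F vs G: 8 to 13, G.
F vs H: 4+4 = 8 for F, 13 for H — H by 13–8.
G–H: G 17–4.
Every alternative wins at least one matchup (A beats E; E beats F; F beats A; G beats E; H beats F), so there is no Condorcet loser.

none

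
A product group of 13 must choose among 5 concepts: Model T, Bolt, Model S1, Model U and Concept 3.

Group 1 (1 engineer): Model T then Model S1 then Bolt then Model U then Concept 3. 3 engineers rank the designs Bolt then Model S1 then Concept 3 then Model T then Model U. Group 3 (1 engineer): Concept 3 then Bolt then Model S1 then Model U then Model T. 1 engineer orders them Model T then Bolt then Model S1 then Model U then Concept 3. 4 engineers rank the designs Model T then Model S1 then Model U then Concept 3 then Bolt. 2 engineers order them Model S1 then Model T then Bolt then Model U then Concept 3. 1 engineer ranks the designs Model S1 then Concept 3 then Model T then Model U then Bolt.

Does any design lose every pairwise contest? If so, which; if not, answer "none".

Pairwise majorities:
Model T vs Bolt: 1+1+4+2+1 = 9 for Model T, 4 for Bolt — Model T by 9–4.
Model T vs Model S1: Model T preferred on 1+1+4 = 6 ballots; Model S1 wins 7–6.
Model T vs Model U: Model T preferred on 1+3+1+4+2+1 = 12 ballots; Model T wins 12–1.
Model T vs Concept 3: 8 to 5, Model T.
Bolt vs Model S1: 3+1+1 = 5 for Bolt, 8 for Model S1 — Model S1 by 8–5.
Bolt vs Model U: Bolt, 8–5.
Bolt vs Concept 3: 7 to 6, Bolt.
Model S1–Model U: Model S1 13–0.
Model S1 vs Concept 3: Model S1 preferred on 1+3+1+4+2+1 = 12 ballots; Model S1 wins 12–1.
Model U vs Concept 3: Model U, 8–5.
Concept 3 loses to every other design — it is the Condorcet loser.

Concept 3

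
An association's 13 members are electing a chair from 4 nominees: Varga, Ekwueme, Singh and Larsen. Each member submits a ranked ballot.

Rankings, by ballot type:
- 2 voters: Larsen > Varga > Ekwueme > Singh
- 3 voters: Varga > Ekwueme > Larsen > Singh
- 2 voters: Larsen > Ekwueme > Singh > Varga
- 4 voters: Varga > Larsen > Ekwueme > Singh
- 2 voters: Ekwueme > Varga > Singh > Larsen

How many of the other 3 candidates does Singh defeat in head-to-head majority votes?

Singh against each rival (13 voters):
Singh vs Varga: Varga wins 11–2.
Singh vs Ekwueme: Ekwueme, 13–0.
Singh vs Larsen: 2 for Singh, 11 for Larsen — Larsen by 11–2.
Singh beats no one; loses to Varga, Ekwueme, Larsen — 0 pairwise wins.

0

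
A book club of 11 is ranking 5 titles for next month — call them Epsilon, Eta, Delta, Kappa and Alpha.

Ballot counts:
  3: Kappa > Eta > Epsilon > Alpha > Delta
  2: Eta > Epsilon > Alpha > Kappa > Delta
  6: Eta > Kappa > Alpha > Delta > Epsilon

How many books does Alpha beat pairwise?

2

Alpha against each rival (11 members):
Alpha–Epsilon: Alpha 6–5.
Alpha vs Eta: Alpha preferred on 0 ballots; Eta wins 11–0.
Alpha vs Delta: 3+2+6 = 11 for Alpha, 0 for Delta — Alpha by 11–0.
Alpha–Kappa: Kappa 9–2.
Alpha beats Epsilon, Delta; loses to Eta, Kappa — 2 pairwise wins.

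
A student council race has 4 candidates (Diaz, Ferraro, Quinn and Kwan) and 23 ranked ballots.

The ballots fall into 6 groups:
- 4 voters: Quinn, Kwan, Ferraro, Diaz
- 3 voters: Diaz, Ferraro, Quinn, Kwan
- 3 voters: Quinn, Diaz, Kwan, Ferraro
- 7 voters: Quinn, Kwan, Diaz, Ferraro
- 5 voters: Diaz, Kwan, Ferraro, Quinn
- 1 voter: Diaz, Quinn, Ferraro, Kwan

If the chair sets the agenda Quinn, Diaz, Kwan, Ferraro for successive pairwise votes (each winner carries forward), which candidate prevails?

Round 1: Quinn vs Diaz — 14–9, Quinn advances.
Round 2: Quinn vs Kwan — 18–5, Quinn advances.
Round 3: Quinn vs Ferraro — 15–8, Quinn advances.
Quinn survives the agenda.

Quinn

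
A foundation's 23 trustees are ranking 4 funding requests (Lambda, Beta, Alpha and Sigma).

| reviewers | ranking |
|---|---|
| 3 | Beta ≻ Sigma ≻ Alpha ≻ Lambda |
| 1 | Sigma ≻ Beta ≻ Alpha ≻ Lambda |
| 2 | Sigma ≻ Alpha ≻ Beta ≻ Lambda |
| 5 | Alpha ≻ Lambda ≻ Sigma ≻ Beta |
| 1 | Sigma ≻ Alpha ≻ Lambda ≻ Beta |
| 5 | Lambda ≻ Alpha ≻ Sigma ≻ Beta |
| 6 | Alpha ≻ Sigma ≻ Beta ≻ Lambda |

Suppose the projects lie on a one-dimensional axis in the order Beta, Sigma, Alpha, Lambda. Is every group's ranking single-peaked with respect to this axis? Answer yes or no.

Axis positions: Beta=1, Sigma=2, Alpha=3, Lambda=4.
Group 1 (peak Beta at position 1): ranking walks positions 1-2-3-4, expanding outward from the peak — single-peaked.
Group 2 (peak Sigma at position 2): ranking walks positions 2-1-3-4, expanding outward from the peak — single-peaked.
Group 3 (peak Sigma at position 2): ranking walks positions 2-3-1-4, expanding outward from the peak — single-peaked.
Group 4 (peak Alpha at position 3): ranking walks positions 3-4-2-1, expanding outward from the peak — single-peaked.
Group 5 (peak Sigma at position 2): ranking walks positions 2-3-4-1, expanding outward from the peak — single-peaked.
Group 6 (peak Lambda at position 4): ranking walks positions 4-3-2-1, expanding outward from the peak — single-peaked.
Group 7 (peak Alpha at position 3): ranking walks positions 3-2-1-4, expanding outward from the peak — single-peaked.
Every ranking is single-peaked on this axis.

yes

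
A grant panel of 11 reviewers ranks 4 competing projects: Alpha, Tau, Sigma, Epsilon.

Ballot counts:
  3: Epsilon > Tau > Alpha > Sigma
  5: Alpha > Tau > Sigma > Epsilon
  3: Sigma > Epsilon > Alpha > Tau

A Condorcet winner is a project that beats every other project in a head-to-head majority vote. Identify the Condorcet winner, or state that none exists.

none

Pairwise majorities:
Alpha vs Tau: 8 to 3, Alpha.
Alpha vs Sigma: Alpha is ranked higher on 3+5 = 8 ballots, Sigma on 3. Alpha wins 8–3.
Alpha vs Epsilon: Alpha is ranked higher on 5 ballots, Epsilon on 6. Epsilon wins 6–5.
Tau vs Sigma: Tau preferred on 3+5 = 8 ballots; Tau wins 8–3.
Tau vs Epsilon: 5 to 6, Epsilon.
Sigma vs Epsilon: 5+3 = 8 for Sigma, 3 for Epsilon — Sigma by 8–3.
Every project loses at least once (Alpha loses to Epsilon; Tau loses to Alpha; Sigma loses to Alpha; Epsilon loses to Sigma). The majority relation contains the cycle Alpha beats Sigma beats Epsilon beats Alpha, so there is no Condorcet winner.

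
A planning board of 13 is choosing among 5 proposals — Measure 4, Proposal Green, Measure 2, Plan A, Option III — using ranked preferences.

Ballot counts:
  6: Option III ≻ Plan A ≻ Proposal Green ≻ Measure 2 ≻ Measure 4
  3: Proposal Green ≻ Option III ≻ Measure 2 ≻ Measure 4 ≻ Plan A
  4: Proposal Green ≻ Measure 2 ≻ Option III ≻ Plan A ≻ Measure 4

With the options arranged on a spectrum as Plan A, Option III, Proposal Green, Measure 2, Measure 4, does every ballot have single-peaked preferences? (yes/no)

yes

Axis positions: Plan A=1, Option III=2, Proposal Green=3, Measure 2=4, Measure 4=5.
Group 1 (peak Option III at position 2): ranking walks positions 2-1-3-4-5, expanding outward from the peak — single-peaked.
Group 2 (peak Proposal Green at position 3): ranking walks positions 3-2-4-5-1, expanding outward from the peak — single-peaked.
Group 3 (peak Proposal Green at position 3): ranking walks positions 3-4-2-1-5, expanding outward from the peak — single-peaked.
Every ranking is single-peaked on this axis.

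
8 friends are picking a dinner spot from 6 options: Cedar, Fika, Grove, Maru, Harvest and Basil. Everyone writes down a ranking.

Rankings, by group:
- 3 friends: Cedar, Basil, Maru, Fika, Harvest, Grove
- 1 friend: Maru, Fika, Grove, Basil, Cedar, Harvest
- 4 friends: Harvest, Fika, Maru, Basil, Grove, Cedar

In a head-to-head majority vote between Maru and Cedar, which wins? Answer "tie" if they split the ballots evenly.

Maru

Ballots ranking Maru above Cedar: 1 + 4 = 5.
Ballots ranking Cedar above Maru: 8 − 5 = 3.
Maru wins the head-to-head 5–3.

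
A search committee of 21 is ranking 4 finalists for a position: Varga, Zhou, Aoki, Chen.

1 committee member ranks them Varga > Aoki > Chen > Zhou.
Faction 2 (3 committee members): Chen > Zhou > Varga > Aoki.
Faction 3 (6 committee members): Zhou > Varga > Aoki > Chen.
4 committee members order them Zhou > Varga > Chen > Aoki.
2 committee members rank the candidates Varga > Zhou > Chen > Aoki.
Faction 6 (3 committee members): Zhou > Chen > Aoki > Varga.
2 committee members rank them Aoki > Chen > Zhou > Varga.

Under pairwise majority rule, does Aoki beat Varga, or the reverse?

Ballots ranking Aoki above Varga: 3 + 2 = 5.
Ballots ranking Varga above Aoki: 21 − 5 = 16.
Varga wins the head-to-head 16–5.

Varga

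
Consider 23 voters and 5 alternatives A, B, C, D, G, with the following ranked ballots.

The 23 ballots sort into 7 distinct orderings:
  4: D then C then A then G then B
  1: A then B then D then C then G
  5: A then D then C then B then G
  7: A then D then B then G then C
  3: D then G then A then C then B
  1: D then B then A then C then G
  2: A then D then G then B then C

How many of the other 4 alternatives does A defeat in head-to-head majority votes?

4

A against each rival (23 voters):
A vs B: A, 22–1.
A vs C: A is ranked higher on 1+5+7+3+1+2 = 19 ballots, C on 4. A wins 19–4.
A–D: A 15–8.
A vs G: A is ranked higher on 4+1+5+7+1+2 = 20 ballots, G on 3. A wins 20–3.
A beats B, C, D, G — 4 pairwise wins.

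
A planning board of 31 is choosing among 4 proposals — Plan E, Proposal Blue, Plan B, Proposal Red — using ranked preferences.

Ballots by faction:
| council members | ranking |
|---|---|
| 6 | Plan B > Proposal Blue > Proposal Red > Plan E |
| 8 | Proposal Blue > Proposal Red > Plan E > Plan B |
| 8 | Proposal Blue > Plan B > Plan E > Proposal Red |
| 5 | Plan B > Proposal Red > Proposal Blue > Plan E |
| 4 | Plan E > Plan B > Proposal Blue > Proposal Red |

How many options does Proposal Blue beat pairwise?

Proposal Blue against each rival (31 council members):
Proposal Blue vs Plan E: 27 to 4, Proposal Blue.
Proposal Blue vs Plan B: 8+8 = 16 for Proposal Blue, 15 for Plan B — Proposal Blue by 16–15.
Proposal Blue vs Proposal Red: Proposal Blue wins 26–5.
Proposal Blue beats Plan E, Plan B, Proposal Red — 3 pairwise wins.

3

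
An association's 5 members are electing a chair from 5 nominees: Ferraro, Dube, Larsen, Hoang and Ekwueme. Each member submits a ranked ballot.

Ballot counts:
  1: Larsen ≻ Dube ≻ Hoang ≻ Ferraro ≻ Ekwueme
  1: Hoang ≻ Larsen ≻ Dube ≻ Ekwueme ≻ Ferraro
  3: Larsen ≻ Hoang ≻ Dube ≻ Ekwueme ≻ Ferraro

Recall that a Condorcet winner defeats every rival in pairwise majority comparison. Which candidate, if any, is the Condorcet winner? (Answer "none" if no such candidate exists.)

Larsen

Pairwise majorities:
Ferraro vs Dube: Dube wins 5–0.
Ferraro vs Larsen: Larsen, 5–0.
Ferraro–Hoang: Hoang 5–0.
Ferraro vs Ekwueme: Ekwueme, 4–1.
Dube vs Larsen: Larsen, 5–0.
Dube vs Hoang: Hoang, 4–1.
Dube–Ekwueme: Dube 5–0.
Larsen–Hoang: Larsen 4–1.
Larsen vs Ekwueme: Larsen wins 5–0.
Hoang vs Ekwueme: Hoang wins 5–0.
Larsen wins every pairwise contest, so Larsen is the Condorcet winner.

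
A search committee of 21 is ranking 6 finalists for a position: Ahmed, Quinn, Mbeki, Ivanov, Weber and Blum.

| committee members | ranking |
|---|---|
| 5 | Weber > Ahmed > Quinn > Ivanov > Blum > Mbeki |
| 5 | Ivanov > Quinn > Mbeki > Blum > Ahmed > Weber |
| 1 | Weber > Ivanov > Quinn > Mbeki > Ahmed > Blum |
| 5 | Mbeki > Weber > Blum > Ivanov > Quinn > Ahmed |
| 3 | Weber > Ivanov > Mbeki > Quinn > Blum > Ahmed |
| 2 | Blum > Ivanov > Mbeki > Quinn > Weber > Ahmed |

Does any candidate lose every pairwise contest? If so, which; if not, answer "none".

Ahmed

Pairwise majorities:
Ahmed vs Quinn: Ahmed preferred on 5 ballots; Quinn wins 16–5.
Ahmed vs Mbeki: Mbeki wins 16–5.
Ahmed vs Ivanov: Ivanov wins 16–5.
Ahmed vs Weber: 5 for Ahmed, 16 for Weber — Weber by 16–5.
Ahmed–Blum: Blum 15–6.
Quinn vs Mbeki: Quinn, 11–10.
Quinn vs Ivanov: Ivanov wins 16–5.
Quinn vs Weber: Weber wins 14–7.
Quinn–Blum: Quinn 14–7.
Mbeki vs Ivanov: Mbeki is ranked higher on 5 ballots, Ivanov on 16. Ivanov wins 16–5.
Mbeki vs Weber: 5+5+2 = 12 for Mbeki, 9 for Weber — Mbeki by 12–9.
Mbeki vs Blum: 5+1+5+3 = 14 for Mbeki, 7 for Blum — Mbeki by 14–7.
Ivanov vs Weber: Ivanov preferred on 5+2 = 7 ballots; Weber wins 14–7.
Ivanov vs Blum: Ivanov preferred on 5+5+1+3 = 14 ballots; Ivanov wins 14–7.
Weber vs Blum: Weber is ranked higher on 5+1+5+3 = 14 ballots, Blum on 7. Weber wins 14–7.
Ahmed loses to every other candidate — it is the Condorcet loser.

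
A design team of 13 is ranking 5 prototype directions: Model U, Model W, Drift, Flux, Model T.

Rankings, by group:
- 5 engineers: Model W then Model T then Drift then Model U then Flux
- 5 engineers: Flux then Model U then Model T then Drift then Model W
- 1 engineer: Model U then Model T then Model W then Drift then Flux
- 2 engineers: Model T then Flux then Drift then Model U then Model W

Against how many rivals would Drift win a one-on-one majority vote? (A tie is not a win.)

Drift against each rival (13 engineers):
Drift vs Model U: 5+2 = 7 for Drift, 6 for Model U — Drift by 7–6.
Drift vs Model W: Drift is ranked higher on 5+2 = 7 ballots, Model W on 6. Drift wins 7–6.
Drift vs Flux: Flux wins 7–6.
Drift vs Model T: Drift is ranked higher on 0 ballots, Model T on 13. Model T wins 13–0.
Drift beats Model U, Model W; loses to Flux, Model T — 2 pairwise wins.

2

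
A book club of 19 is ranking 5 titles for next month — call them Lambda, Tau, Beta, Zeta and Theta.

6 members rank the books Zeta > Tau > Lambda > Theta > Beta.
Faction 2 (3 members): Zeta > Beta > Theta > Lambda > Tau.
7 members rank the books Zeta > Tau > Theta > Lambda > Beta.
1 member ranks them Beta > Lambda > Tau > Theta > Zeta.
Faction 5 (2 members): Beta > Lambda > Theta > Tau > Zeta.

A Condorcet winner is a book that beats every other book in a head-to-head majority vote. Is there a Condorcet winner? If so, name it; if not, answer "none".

Zeta

Check each pair by majority over 19 ballots:
Lambda vs Tau: Lambda preferred on 3+1+2 = 6 ballots; Tau wins 13–6.
Lambda vs Beta: Lambda preferred on 6+7 = 13 ballots; Lambda wins 13–6.
Lambda vs Zeta: Lambda is ranked higher on 1+2 = 3 ballots, Zeta on 16. Zeta wins 16–3.
Lambda vs Theta: Lambda is ranked higher on 6+1+2 = 9 ballots, Theta on 10. Theta wins 10–9.
Tau vs Beta: Tau preferred on 6+7 = 13 ballots; Tau wins 13–6.
Tau vs Zeta: Tau is ranked higher on 1+2 = 3 ballots, Zeta on 16. Zeta wins 16–3.
Tau vs Theta: Tau is ranked higher on 6+7+1 = 14 ballots, Theta on 5. Tau wins 14–5.
Beta vs Zeta: Beta preferred on 1+2 = 3 ballots; Zeta wins 16–3.
Beta vs Theta: Beta is ranked higher on 3+1+2 = 6 ballots, Theta on 13. Theta wins 13–6.
Zeta vs Theta: 6+3+7 = 16 for Zeta, 3 for Theta — Zeta by 16–3.
Only Zeta has no losses; Zeta is the Condorcet winner.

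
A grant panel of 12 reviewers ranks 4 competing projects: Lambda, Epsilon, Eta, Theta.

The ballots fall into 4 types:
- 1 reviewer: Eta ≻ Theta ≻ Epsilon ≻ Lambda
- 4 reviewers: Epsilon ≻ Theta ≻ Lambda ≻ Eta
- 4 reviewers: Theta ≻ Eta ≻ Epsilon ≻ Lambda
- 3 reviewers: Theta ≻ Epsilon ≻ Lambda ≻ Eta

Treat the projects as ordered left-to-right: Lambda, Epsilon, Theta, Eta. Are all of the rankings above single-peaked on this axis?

yes

Axis positions: Lambda=1, Epsilon=2, Theta=3, Eta=4.
Type 1 (peak Eta at position 4): ranking walks positions 4-3-2-1, expanding outward from the peak — single-peaked.
Type 2 (peak Epsilon at position 2): ranking walks positions 2-3-1-4, expanding outward from the peak — single-peaked.
Type 3 (peak Theta at position 3): ranking walks positions 3-4-2-1, expanding outward from the peak — single-peaked.
Type 4 (peak Theta at position 3): ranking walks positions 3-2-1-4, expanding outward from the peak — single-peaked.
Every ranking is single-peaked on this axis.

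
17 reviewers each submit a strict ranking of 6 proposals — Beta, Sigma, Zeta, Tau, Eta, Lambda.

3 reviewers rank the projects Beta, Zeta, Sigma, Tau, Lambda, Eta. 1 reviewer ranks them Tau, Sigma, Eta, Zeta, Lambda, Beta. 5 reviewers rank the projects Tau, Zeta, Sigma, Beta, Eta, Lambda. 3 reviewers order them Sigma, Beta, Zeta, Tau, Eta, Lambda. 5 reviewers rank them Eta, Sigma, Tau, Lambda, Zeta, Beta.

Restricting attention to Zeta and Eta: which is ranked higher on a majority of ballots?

Zeta

Ballots ranking Zeta above Eta: 3 + 5 + 3 = 11.
Ballots ranking Eta above Zeta: 17 − 11 = 6.
Zeta wins the head-to-head 11–6.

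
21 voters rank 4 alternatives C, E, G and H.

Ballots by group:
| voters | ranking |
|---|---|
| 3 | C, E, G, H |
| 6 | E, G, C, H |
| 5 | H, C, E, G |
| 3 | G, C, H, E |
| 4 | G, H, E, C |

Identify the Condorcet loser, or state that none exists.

Pairwise majorities:
C vs E: C preferred on 3+5+3 = 11 ballots; C wins 11–10.
C vs G: G, 13–8.
C vs H: C, 12–9.
E vs G: E, 14–7.
E vs H: 9 to 12, H.
G vs H: G, 16–5.
No alternative is winless: C beats E; E beats G; G beats C; H beats E. There is no Condorcet loser.

none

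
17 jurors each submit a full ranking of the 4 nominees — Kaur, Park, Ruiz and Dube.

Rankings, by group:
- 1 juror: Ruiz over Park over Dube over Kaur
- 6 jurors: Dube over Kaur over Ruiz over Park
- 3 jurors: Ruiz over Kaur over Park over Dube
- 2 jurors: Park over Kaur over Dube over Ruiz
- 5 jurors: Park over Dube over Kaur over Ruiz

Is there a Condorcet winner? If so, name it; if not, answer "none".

none

Check each pair by majority over 17 ballots:
Kaur vs Park: 6+3 = 9 for Kaur, 8 for Park — Kaur by 9–8.
Kaur vs Ruiz: Kaur, 13–4.
Kaur vs Dube: 5 to 12, Dube.
Park–Ruiz: Ruiz 10–7.
Park vs Dube: Park preferred on 1+3+2+5 = 11 ballots; Park wins 11–6.
Ruiz vs Dube: 4 to 13, Dube.
No nominee is unbeaten: Kaur loses to Dube; Park loses to Kaur; Ruiz loses to Kaur; Dube loses to Park. In particular Kaur → Park → Dube → Kaur is a majority cycle — no Condorcet winner exists.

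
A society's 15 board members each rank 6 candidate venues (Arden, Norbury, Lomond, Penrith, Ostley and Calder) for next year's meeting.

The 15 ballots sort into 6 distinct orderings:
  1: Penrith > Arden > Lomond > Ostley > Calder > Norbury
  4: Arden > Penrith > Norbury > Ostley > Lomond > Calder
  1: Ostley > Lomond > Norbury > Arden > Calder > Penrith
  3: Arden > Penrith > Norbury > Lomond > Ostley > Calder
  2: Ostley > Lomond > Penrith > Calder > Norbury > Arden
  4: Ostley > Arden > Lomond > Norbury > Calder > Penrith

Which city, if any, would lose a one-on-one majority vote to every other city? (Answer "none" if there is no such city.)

Calder

Pairwise majorities:
Arden–Norbury: Arden 12–3.
Arden vs Lomond: Arden wins 12–3.
Arden–Penrith: Arden 12–3.
Arden vs Ostley: Arden is ranked higher on 1+4+3 = 8 ballots, Ostley on 7. Arden wins 8–7.
Arden vs Calder: 1+4+1+3+4 = 13 for Arden, 2 for Calder — Arden by 13–2.
Norbury vs Lomond: Lomond, 8–7.
Norbury vs Penrith: Norbury preferred on 1+4 = 5 ballots; Penrith wins 10–5.
Norbury vs Ostley: Norbury is ranked higher on 4+3 = 7 ballots, Ostley on 8. Ostley wins 8–7.
Norbury vs Calder: 4+1+3+4 = 12 for Norbury, 3 for Calder — Norbury by 12–3.
Lomond vs Penrith: Penrith wins 8–7.
Lomond vs Ostley: Lomond is ranked higher on 1+3 = 4 ballots, Ostley on 11. Ostley wins 11–4.
Lomond vs Calder: Lomond preferred on 1+4+1+3+2+4 = 15 ballots; Lomond wins 15–0.
Penrith–Ostley: Penrith 8–7.
Penrith vs Calder: 10 to 5, Penrith.
Ostley vs Calder: 15 to 0, Ostley.
Only Calder has no wins; Calder is the Condorcet loser.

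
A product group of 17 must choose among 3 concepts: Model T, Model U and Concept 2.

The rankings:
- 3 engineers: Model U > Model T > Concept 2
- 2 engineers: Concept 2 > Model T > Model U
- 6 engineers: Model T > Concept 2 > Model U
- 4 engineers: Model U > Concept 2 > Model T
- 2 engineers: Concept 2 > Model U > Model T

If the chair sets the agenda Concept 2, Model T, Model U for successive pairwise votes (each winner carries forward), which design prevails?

Round 1: Concept 2 vs Model T — 8–9, Model T advances.
Round 2: Model T vs Model U — 8–9, Model U advances.
The agenda winner is Model U.

Model U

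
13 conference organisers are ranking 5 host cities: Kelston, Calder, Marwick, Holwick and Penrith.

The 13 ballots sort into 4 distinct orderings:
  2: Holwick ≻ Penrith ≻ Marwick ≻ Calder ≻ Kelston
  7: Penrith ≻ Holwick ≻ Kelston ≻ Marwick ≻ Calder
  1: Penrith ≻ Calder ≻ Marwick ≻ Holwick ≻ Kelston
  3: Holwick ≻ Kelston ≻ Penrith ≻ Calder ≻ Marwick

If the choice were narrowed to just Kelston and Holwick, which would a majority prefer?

No ballot ranks Kelston above Holwick: 0.
Ballots ranking Holwick above Kelston: 13 − 0 = 13.
Holwick wins the head-to-head 13–0.

Holwick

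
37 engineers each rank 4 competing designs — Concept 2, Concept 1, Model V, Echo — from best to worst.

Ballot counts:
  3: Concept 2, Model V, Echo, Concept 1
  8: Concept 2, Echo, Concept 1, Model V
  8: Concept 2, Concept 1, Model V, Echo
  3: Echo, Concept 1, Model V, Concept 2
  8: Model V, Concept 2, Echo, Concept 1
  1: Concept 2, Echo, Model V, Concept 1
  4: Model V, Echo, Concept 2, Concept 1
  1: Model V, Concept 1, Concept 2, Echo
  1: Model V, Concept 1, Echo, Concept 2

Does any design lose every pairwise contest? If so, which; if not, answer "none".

none

Pairwise majorities:
Concept 2–Concept 1: Concept 2 32–5.
Concept 2 vs Model V: Concept 2, 20–17.
Concept 2 vs Echo: Concept 2 preferred on 3+8+8+8+1+1 = 29 ballots; Concept 2 wins 29–8.
Concept 1 vs Model V: Concept 1 preferred on 8+8+3 = 19 ballots; Concept 1 wins 19–18.
Concept 1 vs Echo: Concept 1 preferred on 8+1+1 = 10 ballots; Echo wins 27–10.
Model V vs Echo: Model V wins 25–12.
Every design wins at least one matchup (Concept 2 beats Concept 1; Concept 1 beats Model V; Model V beats Echo; Echo beats Concept 1), so there is no Condorcet loser.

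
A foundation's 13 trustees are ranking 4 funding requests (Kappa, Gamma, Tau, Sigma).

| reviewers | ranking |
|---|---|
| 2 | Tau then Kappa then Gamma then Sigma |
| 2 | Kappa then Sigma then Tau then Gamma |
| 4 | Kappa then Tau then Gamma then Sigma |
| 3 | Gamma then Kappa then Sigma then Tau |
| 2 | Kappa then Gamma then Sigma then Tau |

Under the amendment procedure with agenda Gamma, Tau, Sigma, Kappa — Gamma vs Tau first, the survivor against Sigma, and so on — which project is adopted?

Round 1: Gamma vs Tau — 5–8, Tau advances.
Round 2: Tau vs Sigma — 6–7, Sigma advances.
Round 3: Sigma vs Kappa — 0–13, Kappa advances.
Kappa survives the agenda.

Kappa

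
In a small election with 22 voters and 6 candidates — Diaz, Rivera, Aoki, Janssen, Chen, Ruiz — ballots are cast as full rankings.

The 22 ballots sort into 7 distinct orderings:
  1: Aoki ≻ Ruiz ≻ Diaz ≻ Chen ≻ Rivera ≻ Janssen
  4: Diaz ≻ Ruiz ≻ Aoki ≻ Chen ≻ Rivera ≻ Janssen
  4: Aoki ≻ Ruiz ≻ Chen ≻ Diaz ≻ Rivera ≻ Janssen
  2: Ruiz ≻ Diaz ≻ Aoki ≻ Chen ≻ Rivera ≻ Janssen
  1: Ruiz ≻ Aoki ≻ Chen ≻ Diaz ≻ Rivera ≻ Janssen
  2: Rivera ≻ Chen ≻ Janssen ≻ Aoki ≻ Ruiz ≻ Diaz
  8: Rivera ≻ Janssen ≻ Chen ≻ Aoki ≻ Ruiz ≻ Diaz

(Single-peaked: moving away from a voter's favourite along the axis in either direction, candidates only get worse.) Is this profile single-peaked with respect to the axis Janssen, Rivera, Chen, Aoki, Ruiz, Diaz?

Axis positions: Janssen=1, Rivera=2, Chen=3, Aoki=4, Ruiz=5, Diaz=6.
Cluster 1 (peak Aoki at position 4): ranking walks positions 4-5-6-3-2-1, expanding outward from the peak — single-peaked.
Cluster 2 (peak Diaz at position 6): ranking walks positions 6-5-4-3-2-1, expanding outward from the peak — single-peaked.
Cluster 3 (peak Aoki at position 4): ranking walks positions 4-5-3-6-2-1, expanding outward from the peak — single-peaked.
Cluster 4 (peak Ruiz at position 5): ranking walks positions 5-6-4-3-2-1, expanding outward from the peak — single-peaked.
Cluster 5 (peak Ruiz at position 5): ranking walks positions 5-4-3-6-2-1, expanding outward from the peak — single-peaked.
Cluster 6 (peak Rivera at position 2): ranking walks positions 2-3-1-4-5-6, expanding outward from the peak — single-peaked.
Cluster 7 (peak Rivera at position 2): ranking walks positions 2-1-3-4-5-6, expanding outward from the peak — single-peaked.
Every ranking is single-peaked on this axis.

yes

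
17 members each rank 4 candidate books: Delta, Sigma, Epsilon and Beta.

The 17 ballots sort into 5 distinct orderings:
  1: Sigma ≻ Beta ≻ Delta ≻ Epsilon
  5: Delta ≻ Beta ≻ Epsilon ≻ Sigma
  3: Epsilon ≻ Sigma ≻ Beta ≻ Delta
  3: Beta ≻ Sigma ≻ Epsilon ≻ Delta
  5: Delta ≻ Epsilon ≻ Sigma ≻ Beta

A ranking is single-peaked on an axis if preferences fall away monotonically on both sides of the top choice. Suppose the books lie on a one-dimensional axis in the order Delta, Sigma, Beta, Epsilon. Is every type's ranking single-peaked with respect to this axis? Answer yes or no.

no

Axis positions: Delta=1, Sigma=2, Beta=3, Epsilon=4.
Type 1 (peak Sigma at position 2): ranking walks positions 2-3-1-4, expanding outward from the peak — single-peaked.
Type 2: ranking walks positions 1-3-4-2; Beta is ranked above Sigma even though Sigma lies between Beta and the peak Delta on the axis — preferences dip and rise again. Not single-peaked.
Type 3: ranking walks positions 4-2-3-1; Sigma is ranked above Beta even though Beta lies between Sigma and the peak Epsilon on the axis — preferences dip and rise again. Not single-peaked.
Type 4 (peak Beta at position 3): ranking walks positions 3-2-4-1, expanding outward from the peak — single-peaked.
Type 5: ranking walks positions 1-4-2-3; Epsilon is ranked above Sigma even though Sigma lies between Epsilon and the peak Delta on the axis — preferences dip and rise again. Not single-peaked.
Type 2 violates single-peakedness, so the profile is not single-peaked on this axis.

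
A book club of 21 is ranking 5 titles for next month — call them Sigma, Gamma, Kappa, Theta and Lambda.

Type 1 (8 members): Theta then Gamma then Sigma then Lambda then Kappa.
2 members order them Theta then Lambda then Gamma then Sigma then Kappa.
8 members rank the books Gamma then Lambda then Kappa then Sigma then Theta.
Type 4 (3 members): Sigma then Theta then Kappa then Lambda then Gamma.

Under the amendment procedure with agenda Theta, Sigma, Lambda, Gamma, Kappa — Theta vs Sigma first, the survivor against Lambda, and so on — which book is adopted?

Gamma

Round 1: Theta vs Sigma — 10–11, Sigma advances.
Round 2: Sigma vs Lambda — 11–10, Sigma advances.
Round 3: Sigma vs Gamma — 3–18, Gamma advances.
Round 4: Gamma vs Kappa — 18–3, Gamma advances.
Gamma survives the agenda.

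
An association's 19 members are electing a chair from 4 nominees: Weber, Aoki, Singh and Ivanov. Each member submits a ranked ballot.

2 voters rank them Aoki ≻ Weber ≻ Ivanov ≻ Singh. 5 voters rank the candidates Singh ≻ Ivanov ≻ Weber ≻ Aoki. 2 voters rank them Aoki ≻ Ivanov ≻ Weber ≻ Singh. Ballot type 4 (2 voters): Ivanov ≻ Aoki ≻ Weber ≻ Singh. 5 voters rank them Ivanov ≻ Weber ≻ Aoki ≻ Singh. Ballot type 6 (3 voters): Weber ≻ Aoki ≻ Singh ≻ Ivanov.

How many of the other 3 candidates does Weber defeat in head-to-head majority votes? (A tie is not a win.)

2

Weber against each rival (19 voters):
Weber vs Aoki: 13 to 6, Weber.
Weber vs Singh: 2+2+2+5+3 = 14 for Weber, 5 for Singh — Weber by 14–5.
Weber vs Ivanov: Weber preferred on 2+3 = 5 ballots; Ivanov wins 14–5.
Weber beats Aoki, Singh; loses to Ivanov — 2 pairwise wins.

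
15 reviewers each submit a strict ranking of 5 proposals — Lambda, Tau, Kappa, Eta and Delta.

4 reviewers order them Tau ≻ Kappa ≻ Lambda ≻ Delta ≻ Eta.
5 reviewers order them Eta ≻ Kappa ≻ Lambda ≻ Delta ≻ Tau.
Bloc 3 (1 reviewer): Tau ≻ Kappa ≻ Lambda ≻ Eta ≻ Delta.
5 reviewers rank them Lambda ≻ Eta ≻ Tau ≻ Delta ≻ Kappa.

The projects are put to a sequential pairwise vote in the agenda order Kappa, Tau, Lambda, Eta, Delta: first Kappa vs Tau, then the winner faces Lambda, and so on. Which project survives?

Lambda

Round 1: Kappa vs Tau — 5–10, Tau advances.
Round 2: Tau vs Lambda — 5–10, Lambda advances.
Round 3: Lambda vs Eta — 10–5, Lambda advances.
Round 4: Lambda vs Delta — 15–0, Lambda advances.
The agenda winner is Lambda.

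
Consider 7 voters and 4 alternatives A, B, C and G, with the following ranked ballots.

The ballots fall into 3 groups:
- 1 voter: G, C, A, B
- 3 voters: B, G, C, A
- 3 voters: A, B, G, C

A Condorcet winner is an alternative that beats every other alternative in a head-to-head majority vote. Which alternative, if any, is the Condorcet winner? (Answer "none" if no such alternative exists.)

none

Check each pair by majority over 7 ballots:
A vs B: 4 to 3, A.
A vs C: A preferred on 3 ballots; C wins 4–3.
A vs G: 3 to 4, G.
B vs C: B is ranked higher on 3+3 = 6 ballots, C on 1. B wins 6–1.
B vs G: B is ranked higher on 3+3 = 6 ballots, G on 1. B wins 6–1.
C vs G: 0 for C, 7 for G — G by 7–0.
Every alternative loses at least once (A loses to C; B loses to A; C loses to B; G loses to B). The majority relation contains the cycle A > B > C > A, so there is no Condorcet winner.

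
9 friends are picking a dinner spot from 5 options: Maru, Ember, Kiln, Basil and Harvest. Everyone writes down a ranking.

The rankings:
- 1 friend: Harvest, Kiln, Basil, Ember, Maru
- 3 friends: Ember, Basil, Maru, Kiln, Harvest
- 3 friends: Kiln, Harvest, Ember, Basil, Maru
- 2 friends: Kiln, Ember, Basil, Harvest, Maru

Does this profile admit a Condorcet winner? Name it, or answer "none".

Kiln

Pairwise majorities:
Maru vs Ember: 0 to 9, Ember.
Maru vs Kiln: Kiln, 6–3.
Maru vs Basil: 0 to 9, Basil.
Maru vs Harvest: Harvest, 6–3.
Ember vs Kiln: Kiln wins 6–3.
Ember vs Basil: Ember, 8–1.
Ember vs Harvest: Ember, 5–4.
Kiln vs Basil: Kiln wins 6–3.
Kiln vs Harvest: Kiln preferred on 3+3+2 = 8 ballots; Kiln wins 8–1.
Basil vs Harvest: 5 to 4, Basil.
Kiln defeats every rival head-to-head and is the Condorcet winner.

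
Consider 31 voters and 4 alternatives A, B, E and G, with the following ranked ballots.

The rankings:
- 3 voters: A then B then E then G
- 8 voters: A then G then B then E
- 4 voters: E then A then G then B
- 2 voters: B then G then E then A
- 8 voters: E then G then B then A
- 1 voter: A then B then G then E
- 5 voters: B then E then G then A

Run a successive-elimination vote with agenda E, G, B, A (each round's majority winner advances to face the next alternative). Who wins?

A

Round 1: E vs G — 20–11, E advances.
Round 2: E vs B — 12–19, B advances.
Round 3: B vs A — 15–16, A advances.
A survives the agenda.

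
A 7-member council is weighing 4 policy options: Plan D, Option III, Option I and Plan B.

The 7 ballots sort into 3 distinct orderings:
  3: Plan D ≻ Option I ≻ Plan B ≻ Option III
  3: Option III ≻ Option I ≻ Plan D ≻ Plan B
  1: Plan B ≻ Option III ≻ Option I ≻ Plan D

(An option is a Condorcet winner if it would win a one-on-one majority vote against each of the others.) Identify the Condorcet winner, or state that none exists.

Pairwise majorities:
Plan D vs Option III: Option III wins 4–3.
Plan D–Option I: Option I 4–3.
Plan D vs Plan B: Plan D wins 6–1.
Option III vs Option I: Option III, 4–3.
Option III vs Plan B: Plan B wins 4–3.
Option I vs Plan B: Option I, 6–1.
No option is unbeaten: Plan D loses to Option III; Option III loses to Plan B; Option I loses to Option III; Plan B loses to Plan D. In particular Plan D > Plan B > Option III > Plan D is a majority cycle — no Condorcet winner exists.

none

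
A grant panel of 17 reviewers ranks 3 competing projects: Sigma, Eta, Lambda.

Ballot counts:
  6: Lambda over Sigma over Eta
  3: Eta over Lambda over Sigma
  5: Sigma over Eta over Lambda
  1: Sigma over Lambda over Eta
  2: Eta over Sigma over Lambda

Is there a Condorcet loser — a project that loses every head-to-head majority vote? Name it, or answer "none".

Pairwise majorities:
Sigma vs Eta: 6+5+1 = 12 for Sigma, 5 for Eta — Sigma by 12–5.
Sigma vs Lambda: Lambda, 9–8.
Eta vs Lambda: Eta preferred on 3+5+2 = 10 ballots; Eta wins 10–7.
No project is winless: Sigma beats Eta; Eta beats Lambda; Lambda beats Sigma. There is no Condorcet loser.

none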